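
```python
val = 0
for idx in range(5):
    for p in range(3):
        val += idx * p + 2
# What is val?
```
Trace:
  val=0
  val=2, idx=0, p=0
  val=4, idx=0, p=1
  val=6, idx=0, p=2
  val=8, idx=1, p=0
  val=11, idx=1, p=1
  val=15, idx=1, p=2
  val=17, idx=2, p=0
  val=21, idx=2, p=1
  val=27, idx=2, p=2
  val=29, idx=3, p=0
  val=34, idx=3, p=1
  val=42, idx=3, p=2
  val=44, idx=4, p=0
  val=50, idx=4, p=1
  val=60, idx=4, p=2

Final answer: 60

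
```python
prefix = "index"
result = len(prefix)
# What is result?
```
Trace:
  prefix='index'
  prefix='index', result=5

Final answer: 5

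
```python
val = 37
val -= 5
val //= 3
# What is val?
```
Trace:
  val=37
  val=32
  val=10

Final answer: 10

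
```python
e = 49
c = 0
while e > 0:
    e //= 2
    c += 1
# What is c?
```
Trace:
  e=49
  e=49, c=0
  e=24, c=1
  e=12, c=2
  e=6, c=3
  e=3, c=4
  e=1, c=5
  e=0, c=6

Final answer: 6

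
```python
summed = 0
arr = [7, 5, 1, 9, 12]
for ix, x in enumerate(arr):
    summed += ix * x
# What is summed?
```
Trace:
  summed=0
  summed=0, ix=0, x=7
  summed=5, ix=1, x=5
  summed=7, ix=2, x=1
  summed=34, ix=3, x=9
  summed=82, ix=4, x=12

Final answer: 82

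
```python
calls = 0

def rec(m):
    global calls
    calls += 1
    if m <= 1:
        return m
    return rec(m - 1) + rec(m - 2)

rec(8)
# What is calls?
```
Call trace (a repeated sub-call is expanded the first time; later identical calls just restate its return value):
rec(m=8)
  rec(m=7)
    rec(m=6)
      rec(m=5)
        rec(m=4)
          rec(m=3)
            rec(m=2)
              rec(m=1)
              -> return 1
              rec(m=0)
              -> return 0
            -> return 1
            rec(m=1)
            -> return 1
          -> return 2
          rec(m=2) -> return 1  (same call as traced above)
        -> return 3
        rec(m=3) -> return 2  (same call as traced above)
      -> return 5
      rec(m=4) -> return 3  (same call as traced above)
    -> return 8
    rec(m=5) -> return 5  (same call as traced above)
  -> return 13
  rec(m=6) -> return 8  (same call as traced above)
-> return 21

calls is incremented once per call, so count the calls in each subtree. Let C(m) = number of calls made by rec(m).
C(0) = C(1) = 1 (base case, no recursion); C(m) = 1 + C(m - 1) + C(m - 2) otherwise.
C(2) = 1 + C(1) + C(0) = 1 + 1 + 1 = 3
C(3) = 1 + C(2) + C(1) = 1 + 3 + 1 = 5
C(4) = 1 + C(3) + C(2) = 1 + 5 + 3 = 9
C(5) = 1 + C(4) + C(3) = 1 + 9 + 5 = 15
C(6) = 1 + C(5) + C(4) = 1 + 15 + 9 = 25
C(7) = 1 + C(6) + C(5) = 1 + 25 + 15 = 41
C(8) = 1 + C(7) + C(6) = 1 + 41 + 25 = 67
calls = C(8) = 67

Final answer: 67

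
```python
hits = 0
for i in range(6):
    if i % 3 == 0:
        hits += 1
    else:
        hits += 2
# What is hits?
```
Trace:
  hits=0
  hits=1, i=0
  hits=3, i=1
  hits=5, i=2
  hits=6, i=3
  hits=8, i=4
  hits=10, i=5

Final answer: 10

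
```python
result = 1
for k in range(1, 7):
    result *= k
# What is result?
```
Trace:
  result=1
  result=1, k=1
  result=2, k=2
  result=6, k=3
  result=24, k=4
  result=120, k=5
  result=720, k=6

Final answer: 720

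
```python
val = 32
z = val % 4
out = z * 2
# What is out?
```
Trace:
  val=32
  val=32, z=0
  val=32, z=0, out=0

Final answer: 0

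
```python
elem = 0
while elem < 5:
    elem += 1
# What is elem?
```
Trace:
  elem=0
  elem=1
  elem=2
  elem=3
  elem=4
  elem=5

Final answer: 5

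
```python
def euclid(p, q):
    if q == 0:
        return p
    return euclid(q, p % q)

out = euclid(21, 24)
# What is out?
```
Call trace:
euclid(p=21, q=24)
  euclid(p=24, q=21)
    euclid(p=21, q=3)
      euclid(p=3, q=0)
      -> return 3
    -> return 3
  -> return 3
-> return 3

Final answer: 3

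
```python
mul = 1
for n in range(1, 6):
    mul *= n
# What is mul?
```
Trace:
  mul=1
  mul=1, n=1
  mul=2, n=2
  mul=6, n=3
  mul=24, n=4
  mul=120, n=5

Final answer: 120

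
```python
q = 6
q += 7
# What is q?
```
Trace:
  q=6
  q=13

Final answer: 13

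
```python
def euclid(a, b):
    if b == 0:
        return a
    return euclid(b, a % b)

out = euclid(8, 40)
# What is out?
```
Call trace:
euclid(a=8, b=40)
  euclid(a=40, b=8)
    euclid(a=8, b=0)
    -> return 8
  -> return 8
-> return 8

Final answer: 8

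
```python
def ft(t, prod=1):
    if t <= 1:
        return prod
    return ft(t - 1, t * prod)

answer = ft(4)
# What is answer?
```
Call trace:
ft(t=4, prod=1)
  ft(t=3, prod=4)
    ft(t=2, prod=12)
      ft(t=1, prod=24)
      -> return 24
    -> return 24
  -> return 24
-> return 24

Final answer: 24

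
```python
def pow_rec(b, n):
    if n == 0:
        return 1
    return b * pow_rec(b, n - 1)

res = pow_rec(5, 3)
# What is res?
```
Call trace:
pow_rec(b=5, n=3)
  pow_rec(b=5, n=2)
    pow_rec(b=5, n=1)
      pow_rec(b=5, n=0)
      -> return 1
    -> return 5
  -> return 25
-> return 125

Final answer: 125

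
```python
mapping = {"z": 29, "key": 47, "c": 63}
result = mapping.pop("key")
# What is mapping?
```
Trace:
  mapping={'z': 29, 'key': 47, 'c': 63}
  mapping={'z': 29, 'c': 63}, result=47

Final answer: {'z': 29, 'c': 63}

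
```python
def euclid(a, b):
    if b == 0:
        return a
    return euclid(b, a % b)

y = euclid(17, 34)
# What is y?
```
Call trace:
euclid(a=17, b=34)
  euclid(a=34, b=17)
    euclid(a=17, b=0)
    -> return 17
  -> return 17
-> return 17

Final answer: 17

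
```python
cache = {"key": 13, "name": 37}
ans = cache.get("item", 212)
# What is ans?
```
Trace:
  cache={'key': 13, 'name': 37}
  cache={'key': 13, 'name': 37}, ans=212

Final answer: 212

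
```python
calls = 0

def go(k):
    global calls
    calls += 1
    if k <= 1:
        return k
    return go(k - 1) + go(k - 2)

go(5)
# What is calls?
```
Call trace (a repeated sub-call is expanded the first time; later identical calls just restate its return value):
go(k=5)
  go(k=4)
    go(k=3)
      go(k=2)
        go(k=1)
        -> return 1
        go(k=0)
        -> return 0
      -> return 1
      go(k=1)
      -> return 1
    -> return 2
    go(k=2) -> return 1  (same call as traced above)
  -> return 3
  go(k=3) -> return 2  (same call as traced above)
-> return 5

calls is incremented once per call, so count the calls in each subtree. Let C(k) = number of calls made by go(k).
C(0) = C(1) = 1 (base case, no recursion); C(k) = 1 + C(k - 1) + C(k - 2) otherwise.
C(2) = 1 + C(1) + C(0) = 1 + 1 + 1 = 3
C(3) = 1 + C(2) + C(1) = 1 + 3 + 1 = 5
C(4) = 1 + C(3) + C(2) = 1 + 5 + 3 = 9
C(5) = 1 + C(4) + C(3) = 1 + 9 + 5 = 15
calls = C(5) = 15

Final answer: 15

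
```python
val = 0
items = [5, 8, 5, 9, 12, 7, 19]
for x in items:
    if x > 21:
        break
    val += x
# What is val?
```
Trace:
  val=0
  val=5, x=5
  val=13, x=8
  val=18, x=5
  val=27, x=9
  val=39, x=12
  val=46, x=7
  val=65, x=19

Final answer: 65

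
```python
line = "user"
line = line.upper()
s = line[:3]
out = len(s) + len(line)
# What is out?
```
Trace:
  line='user'
  line='USER'
  line='USER', s='USE'
  line='USER', s='USE', out=7

Final answer: 7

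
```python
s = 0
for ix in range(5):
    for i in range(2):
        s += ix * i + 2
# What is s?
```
Trace:
  s=0
  s=2, ix=0, i=0
  s=4, ix=0, i=1
  s=6, ix=1, i=0
  s=9, ix=1, i=1
  s=11, ix=2, i=0
  s=15, ix=2, i=1
  s=17, ix=3, i=0
  s=22, ix=3, i=1
  s=24, ix=4, i=0
  s=30, ix=4, i=1

Final answer: 30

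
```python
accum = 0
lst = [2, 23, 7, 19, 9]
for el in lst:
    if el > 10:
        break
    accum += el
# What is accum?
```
Trace:
  accum=0
  accum=2, el=2
  accum=2, el=23

Final answer: 2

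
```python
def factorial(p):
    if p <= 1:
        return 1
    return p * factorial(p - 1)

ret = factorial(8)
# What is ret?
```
Call trace:
factorial(p=8)
  factorial(p=7)
    factorial(p=6)
      factorial(p=5)
        factorial(p=4)
          factorial(p=3)
            factorial(p=2)
              factorial(p=1)
              -> return 1
            -> return 2
          -> return 6
        -> return 24
      -> return 120
    -> return 720
  -> return 5040
-> return 40320

Final answer: 40320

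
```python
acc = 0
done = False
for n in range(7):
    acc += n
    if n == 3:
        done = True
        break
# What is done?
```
Trace:
  acc=0
  acc=0, done=False
  acc=0, done=False, n=0
  acc=1, done=False, n=1
  acc=3, done=False, n=2
  acc=6, done=True, n=3

Final answer: True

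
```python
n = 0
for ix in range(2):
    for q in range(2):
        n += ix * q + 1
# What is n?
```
Trace:
  n=0
  n=1, ix=0, q=0
  n=2, ix=0, q=1
  n=3, ix=1, q=0
  n=5, ix=1, q=1

Final answer: 5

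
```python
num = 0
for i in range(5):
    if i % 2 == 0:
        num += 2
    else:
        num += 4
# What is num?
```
Trace:
  num=0
  num=2, i=0
  num=6, i=1
  num=8, i=2
  num=12, i=3
  num=14, i=4

Final answer: 14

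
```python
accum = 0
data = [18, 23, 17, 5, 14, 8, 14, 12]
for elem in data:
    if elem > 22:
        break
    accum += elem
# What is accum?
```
Trace:
  accum=0
  accum=18, elem=18
  accum=18, elem=23

Final answer: 18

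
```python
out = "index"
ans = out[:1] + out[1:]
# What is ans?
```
Trace:
  out='index'
  out='index', ans='index'

Final answer: 'index'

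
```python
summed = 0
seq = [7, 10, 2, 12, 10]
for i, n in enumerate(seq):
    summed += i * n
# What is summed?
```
Trace:
  summed=0
  summed=0, i=0, n=7
  summed=10, i=1, n=10
  summed=14, i=2, n=2
  summed=50, i=3, n=12
  summed=90, i=4, n=10

Final answer: 90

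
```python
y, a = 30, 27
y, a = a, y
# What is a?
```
Trace:
  y=30, a=27
  y=27, a=30

Final answer: 30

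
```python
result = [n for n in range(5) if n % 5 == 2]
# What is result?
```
Trace:
  n=0
  n=1
  n=2
  n=3
  n=4
  result=[2]

Final answer: [2]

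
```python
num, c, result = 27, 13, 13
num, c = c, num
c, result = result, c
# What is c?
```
Trace:
  num=27, c=13, result=13
  num=13, c=27, result=13
  num=13, c=13, result=27

Final answer: 13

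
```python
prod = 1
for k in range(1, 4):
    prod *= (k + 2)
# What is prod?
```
Trace:
  prod=1
  prod=3, k=1
  prod=12, k=2
  prod=60, k=3

Final answer: 60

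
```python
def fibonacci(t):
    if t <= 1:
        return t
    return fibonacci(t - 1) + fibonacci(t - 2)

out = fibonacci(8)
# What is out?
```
Call trace (a repeated sub-call is expanded the first time; later identical calls just restate its return value):
fibonacci(t=8)
  fibonacci(t=7)
    fibonacci(t=6)
      fibonacci(t=5)
        fibonacci(t=4)
          fibonacci(t=3)
            fibonacci(t=2)
              fibonacci(t=1)
              -> return 1
              fibonacci(t=0)
              -> return 0
            -> return 1
            fibonacci(t=1)
            -> return 1
          -> return 2
          fibonacci(t=2) -> return 1  (same call as traced above)
        -> return 3
        fibonacci(t=3) -> return 2  (same call as traced above)
      -> return 5
      fibonacci(t=4) -> return 3  (same call as traced above)
    -> return 8
    fibonacci(t=5) -> return 5  (same call as traced above)
  -> return 13
  fibonacci(t=6) -> return 8  (same call as traced above)
-> return 21

Final answer: 21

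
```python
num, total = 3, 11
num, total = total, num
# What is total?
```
Trace:
  num=3, total=11
  num=11, total=3

Final answer: 3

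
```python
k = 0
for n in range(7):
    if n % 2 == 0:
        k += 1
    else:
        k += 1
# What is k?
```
Trace:
  k=0
  k=1, n=0
  k=2, n=1
  k=3, n=2
  k=4, n=3
  k=5, n=4
  k=6, n=5
  k=7, n=6

Final answer: 7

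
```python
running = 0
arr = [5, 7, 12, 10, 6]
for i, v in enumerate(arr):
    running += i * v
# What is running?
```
Trace:
  running=0
  running=0, i=0, v=5
  running=7, i=1, v=7
  running=31, i=2, v=12
  running=61, i=3, v=10
  running=85, i=4, v=6

Final answer: 85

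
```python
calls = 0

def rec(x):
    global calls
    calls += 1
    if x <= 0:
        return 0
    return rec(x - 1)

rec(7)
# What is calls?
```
Call trace:
rec(x=7)
  rec(x=6)
    rec(x=5)
      rec(x=4)
        rec(x=3)
          rec(x=2)
            rec(x=1)
              rec(x=0)
              -> return 0
            -> return 0
          -> return 0
        -> return 0
      -> return 0
    -> return 0
  -> return 0
-> return 0

calls is incremented once per call. rec is entered once for each x = 7, 6, 5, 4, 3, 2, 1, 0 (the x <= 0 call returns without recursing), i.e. 7 + 1 calls.
calls = 8

Final answer: 8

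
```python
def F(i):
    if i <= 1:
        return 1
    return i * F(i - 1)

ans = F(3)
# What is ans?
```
Call trace:
F(i=3)
  F(i=2)
    F(i=1)
    -> return 1
  -> return 2
-> return 6

Final answer: 6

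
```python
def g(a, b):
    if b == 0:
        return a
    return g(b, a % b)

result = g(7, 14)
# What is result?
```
Call trace:
g(a=7, b=14)
  g(a=14, b=7)
    g(a=7, b=0)
    -> return 7
  -> return 7
-> return 7

Final answer: 7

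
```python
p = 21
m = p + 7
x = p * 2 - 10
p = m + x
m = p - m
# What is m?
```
Trace:
  p=21
  p=21, m=28
  p=21, m=28, x=32
  p=60, m=28, x=32
  p=60, m=32, x=32

Final answer: 32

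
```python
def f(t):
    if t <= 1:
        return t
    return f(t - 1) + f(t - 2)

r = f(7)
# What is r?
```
Call trace (a repeated sub-call is expanded the first time; later identical calls just restate its return value):
f(t=7)
  f(t=6)
    f(t=5)
      f(t=4)
        f(t=3)
          f(t=2)
            f(t=1)
            -> return 1
            f(t=0)
            -> return 0
          -> return 1
          f(t=1)
          -> return 1
        -> return 2
        f(t=2) -> return 1  (same call as traced above)
      -> return 3
      f(t=3) -> return 2  (same call as traced above)
    -> return 5
    f(t=4) -> return 3  (same call as traced above)
  -> return 8
  f(t=5) -> return 5  (same call as traced above)
-> return 13

Final answer: 13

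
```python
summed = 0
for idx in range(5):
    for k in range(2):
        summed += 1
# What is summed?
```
Trace:
  summed=0
  summed=1, idx=0, k=0
  summed=2, idx=0, k=1
  summed=3, idx=1, k=0
  summed=4, idx=1, k=1
  summed=5, idx=2, k=0
  summed=6, idx=2, k=1
  summed=7, idx=3, k=0
  summed=8, idx=3, k=1
  summed=9, idx=4, k=0
  summed=10, idx=4, k=1

Final answer: 10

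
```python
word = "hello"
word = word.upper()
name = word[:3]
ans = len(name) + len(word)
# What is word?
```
Trace:
  word='hello'
  word='HELLO'
  word='HELLO', name='HEL'
  word='HELLO', name='HEL', ans=8

Final answer: 'HELLO'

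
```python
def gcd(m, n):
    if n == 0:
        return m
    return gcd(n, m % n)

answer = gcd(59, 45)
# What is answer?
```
Call trace:
gcd(m=59, n=45)
  gcd(m=45, n=14)
    gcd(m=14, n=3)
      gcd(m=3, n=2)
        gcd(m=2, n=1)
          gcd(m=1, n=0)
          -> return 1
        -> return 1
      -> return 1
    -> return 1
  -> return 1
-> return 1

Final answer: 1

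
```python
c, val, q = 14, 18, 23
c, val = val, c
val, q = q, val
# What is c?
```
Trace:
  c=14, val=18, q=23
  c=18, val=14, q=23
  c=18, val=23, q=14

Final answer: 18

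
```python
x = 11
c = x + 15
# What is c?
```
Trace:
  x=11
  x=11, c=26

Final answer: 26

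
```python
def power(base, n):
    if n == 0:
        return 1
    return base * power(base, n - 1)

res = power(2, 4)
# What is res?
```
Call trace:
power(base=2, n=4)
  power(base=2, n=3)
    power(base=2, n=2)
      power(base=2, n=1)
        power(base=2, n=0)
        -> return 1
      -> return 2
    -> return 4
  -> return 8
-> return 16

Final answer: 16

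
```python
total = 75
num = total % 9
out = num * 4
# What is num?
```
Trace:
  total=75
  total=75, num=3
  total=75, num=3, out=12

Final answer: 3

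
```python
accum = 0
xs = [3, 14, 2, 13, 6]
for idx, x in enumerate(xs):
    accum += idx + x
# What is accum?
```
Trace:
  accum=0
  accum=3, idx=0, x=3
  accum=18, idx=1, x=14
  accum=22, idx=2, x=2
  accum=38, idx=3, x=13
  accum=48, idx=4, x=6

Final answer: 48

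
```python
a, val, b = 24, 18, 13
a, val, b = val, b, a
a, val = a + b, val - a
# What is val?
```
Trace:
  a=24, val=18, b=13
  a=18, val=13, b=24
  a=42, val=-5, b=24

Final answer: -5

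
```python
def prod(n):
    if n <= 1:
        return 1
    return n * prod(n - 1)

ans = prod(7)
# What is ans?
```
Call trace:
prod(n=7)
  prod(n=6)
    prod(n=5)
      prod(n=4)
        prod(n=3)
          prod(n=2)
            prod(n=1)
            -> return 1
          -> return 2
        -> return 6
      -> return 24
    -> return 120
  -> return 720
-> return 5040

Final answer: 5040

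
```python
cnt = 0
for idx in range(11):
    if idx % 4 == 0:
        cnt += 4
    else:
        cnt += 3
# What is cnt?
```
Trace:
  cnt=0
  cnt=4, idx=0
  cnt=7, idx=1
  cnt=10, idx=2
  cnt=13, idx=3
  cnt=17, idx=4
  cnt=20, idx=5
  cnt=23, idx=6
  cnt=26, idx=7
  cnt=30, idx=8
  cnt=33, idx=9
  cnt=36, idx=10

Final answer: 36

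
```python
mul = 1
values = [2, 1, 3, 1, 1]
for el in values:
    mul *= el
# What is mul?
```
Trace:
  mul=1
  mul=2, el=2
  mul=2, el=1
  mul=6, el=3
  mul=6, el=1
  mul=6, el=1

Final answer: 6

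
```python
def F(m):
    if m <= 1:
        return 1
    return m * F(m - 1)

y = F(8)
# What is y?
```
Call trace:
F(m=8)
  F(m=7)
    F(m=6)
      F(m=5)
        F(m=4)
          F(m=3)
            F(m=2)
              F(m=1)
              -> return 1
            -> return 2
          -> return 6
        -> return 24
      -> return 120
    -> return 720
  -> return 5040
-> return 40320

Final answer: 40320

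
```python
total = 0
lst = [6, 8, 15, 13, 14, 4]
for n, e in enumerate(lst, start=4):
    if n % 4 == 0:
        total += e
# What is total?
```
Trace:
  total=0
  total=6, n=4, e=6
  total=6, n=5, e=8
  total=6, n=6, e=15
  total=6, n=7, e=13
  total=20, n=8, e=14
  total=20, n=9, e=4

Final answer: 20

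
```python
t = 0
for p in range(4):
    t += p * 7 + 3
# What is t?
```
Trace:
  t=0
  t=3, p=0
  t=13, p=1
  t=30, p=2
  t=54, p=3

Final answer: 54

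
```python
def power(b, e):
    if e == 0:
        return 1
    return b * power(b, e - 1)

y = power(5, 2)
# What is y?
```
Call trace:
power(b=5, e=2)
  power(b=5, e=1)
    power(b=5, e=0)
    -> return 1
  -> return 5
-> return 25

Final answer: 25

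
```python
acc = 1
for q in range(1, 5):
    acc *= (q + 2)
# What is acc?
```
Trace:
  acc=1
  acc=3, q=1
  acc=12, q=2
  acc=60, q=3
  acc=360, q=4

Final answer: 360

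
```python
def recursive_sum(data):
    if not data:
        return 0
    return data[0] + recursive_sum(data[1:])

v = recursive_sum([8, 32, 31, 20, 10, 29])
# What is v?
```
Call trace:
recursive_sum(data=[8, 32, 31, 20, 10, 29])
  recursive_sum(data=[32, 31, 20, 10, 29])
    recursive_sum(data=[31, 20, 10, 29])
      recursive_sum(data=[20, 10, 29])
        recursive_sum(data=[10, 29])
          recursive_sum(data=[29])
            recursive_sum(data=[])
            -> return 0
          -> return 29
        -> return 39
      -> return 59
    -> return 90
  -> return 122
-> return 130

Final answer: 130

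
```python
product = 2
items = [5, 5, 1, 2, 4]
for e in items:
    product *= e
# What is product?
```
Trace:
  product=2
  product=10, e=5
  product=50, e=5
  product=50, e=1
  product=100, e=2
  product=400, e=4

Final answer: 400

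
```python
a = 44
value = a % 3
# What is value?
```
Trace:
  a=44
  a=44, value=2

Final answer: 2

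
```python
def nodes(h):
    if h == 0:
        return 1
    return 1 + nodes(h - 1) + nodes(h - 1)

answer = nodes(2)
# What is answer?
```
Call trace (a repeated sub-call is expanded the first time; later identical calls just restate its return value):
nodes(h=2)
  nodes(h=1)
    nodes(h=0)
    -> return 1
    nodes(h=0)
    -> return 1
  -> return 3
  nodes(h=1) -> return 3  (same call as traced above)
-> return 7

Final answer: 7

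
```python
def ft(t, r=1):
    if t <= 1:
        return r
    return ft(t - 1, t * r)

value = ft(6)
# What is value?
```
Call trace:
ft(t=6, r=1)
  ft(t=5, r=6)
    ft(t=4, r=30)
      ft(t=3, r=120)
        ft(t=2, r=360)
          ft(t=1, r=720)
          -> return 720
        -> return 720
      -> return 720
    -> return 720
  -> return 720
-> return 720

Final answer: 720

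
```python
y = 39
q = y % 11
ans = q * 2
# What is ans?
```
Trace:
  y=39
  y=39, q=6
  y=39, q=6, ans=12

Final answer: 12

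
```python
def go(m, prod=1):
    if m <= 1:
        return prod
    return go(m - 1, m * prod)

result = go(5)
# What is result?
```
Call trace:
go(m=5, prod=1)
  go(m=4, prod=5)
    go(m=3, prod=20)
      go(m=2, prod=60)
        go(m=1, prod=120)
        -> return 120
      -> return 120
    -> return 120
  -> return 120
-> return 120

Final answer: 120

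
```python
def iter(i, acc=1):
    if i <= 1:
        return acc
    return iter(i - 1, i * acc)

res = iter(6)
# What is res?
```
Call trace:
iter(i=6, acc=1)
  iter(i=5, acc=6)
    iter(i=4, acc=30)
      iter(i=3, acc=120)
        iter(i=2, acc=360)
          iter(i=1, acc=720)
          -> return 720
        -> return 720
      -> return 720
    -> return 720
  -> return 720
-> return 720

Final answer: 720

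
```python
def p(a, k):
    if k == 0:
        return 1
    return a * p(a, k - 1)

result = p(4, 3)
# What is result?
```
Call trace:
p(a=4, k=3)
  p(a=4, k=2)
    p(a=4, k=1)
      p(a=4, k=0)
      -> return 1
    -> return 4
  -> return 16
-> return 64

Final answer: 64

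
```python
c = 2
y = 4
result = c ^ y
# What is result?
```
Trace:
  c=2
  c=2, y=4
  c=2, y=4, result=6

Final answer: 6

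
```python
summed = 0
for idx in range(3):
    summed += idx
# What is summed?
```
Trace:
  summed=0
  summed=0, idx=0
  summed=1, idx=1
  summed=3, idx=2

Final answer: 3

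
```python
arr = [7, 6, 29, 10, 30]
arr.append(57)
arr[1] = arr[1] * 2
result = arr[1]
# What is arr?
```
Trace:
  arr=[7, 6, 29, 10, 30]
  arr=[7, 6, 29, 10, 30, 57]
  arr=[7, 12, 29, 10, 30, 57]
  arr=[7, 12, 29, 10, 30, 57], result=12

Final answer: [7, 12, 29, 10, 30, 57]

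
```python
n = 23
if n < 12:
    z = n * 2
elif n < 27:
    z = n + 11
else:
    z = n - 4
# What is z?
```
Trace:
  n=23
  n=23, z=34

Final answer: 34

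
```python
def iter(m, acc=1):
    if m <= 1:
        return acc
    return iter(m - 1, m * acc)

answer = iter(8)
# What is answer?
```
Call trace:
iter(m=8, acc=1)
  iter(m=7, acc=8)
    iter(m=6, acc=56)
      iter(m=5, acc=336)
        iter(m=4, acc=1680)
          iter(m=3, acc=6720)
            iter(m=2, acc=20160)
              iter(m=1, acc=40320)
              -> return 40320
            -> return 40320
          -> return 40320
        -> return 40320
      -> return 40320
    -> return 40320
  -> return 40320
-> return 40320

Final answer: 40320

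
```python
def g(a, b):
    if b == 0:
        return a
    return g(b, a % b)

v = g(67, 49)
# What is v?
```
Call trace:
g(a=67, b=49)
  g(a=49, b=18)
    g(a=18, b=13)
      g(a=13, b=5)
        g(a=5, b=3)
          g(a=3, b=2)
            g(a=2, b=1)
              g(a=1, b=0)
              -> return 1
            -> return 1
          -> return 1
        -> return 1
      -> return 1
    -> return 1
  -> return 1
-> return 1

Final answer: 1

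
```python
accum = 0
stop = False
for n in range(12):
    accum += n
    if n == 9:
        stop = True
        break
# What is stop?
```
Trace:
  accum=0
  accum=0, stop=False
  accum=0, stop=False, n=0
  accum=1, stop=False, n=1
  accum=3, stop=False, n=2
  accum=6, stop=False, n=3
  accum=10, stop=False, n=4
  accum=15, stop=False, n=5
  accum=21, stop=False, n=6
  accum=28, stop=False, n=7
  accum=36, stop=False, n=8
  accum=45, stop=True, n=9

Final answer: True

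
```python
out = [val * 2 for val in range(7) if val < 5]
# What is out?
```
Trace:
  val=0
  val=1
  val=2
  val=3
  val=4
  val=5
  val=6
  out=[0, 2, 4, 6, 8]

Final answer: [0, 2, 4, 6, 8]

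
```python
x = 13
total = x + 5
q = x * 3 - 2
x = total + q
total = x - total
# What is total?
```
Trace:
  x=13
  x=13, total=18
  x=13, total=18, q=37
  x=55, total=18, q=37
  x=55, total=37, q=37

Final answer: 37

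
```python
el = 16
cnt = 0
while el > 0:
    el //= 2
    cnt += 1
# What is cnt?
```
Trace:
  el=16
  el=16, cnt=0
  el=8, cnt=1
  el=4, cnt=2
  el=2, cnt=3
  el=1, cnt=4
  el=0, cnt=5

Final answer: 5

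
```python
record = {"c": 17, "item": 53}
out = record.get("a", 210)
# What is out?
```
Trace:
  record={'c': 17, 'item': 53}
  record={'c': 17, 'item': 53}, out=210

Final answer: 210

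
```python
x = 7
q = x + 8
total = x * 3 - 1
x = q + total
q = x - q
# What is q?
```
Trace:
  x=7
  x=7, q=15
  x=7, q=15, total=20
  x=35, q=15, total=20
  x=35, q=20, total=20

Final answer: 20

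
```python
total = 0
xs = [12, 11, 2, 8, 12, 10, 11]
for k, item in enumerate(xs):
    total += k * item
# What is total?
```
Trace:
  total=0
  total=0, k=0, item=12
  total=11, k=1, item=11
  total=15, k=2, item=2
  total=39, k=3, item=8
  total=87, k=4, item=12
  total=137, k=5, item=10
  total=203, k=6, item=11

Final answer: 203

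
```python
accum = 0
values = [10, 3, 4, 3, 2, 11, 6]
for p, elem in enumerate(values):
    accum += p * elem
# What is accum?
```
Trace:
  accum=0
  accum=0, p=0, elem=10
  accum=3, p=1, elem=3
  accum=11, p=2, elem=4
  accum=20, p=3, elem=3
  accum=28, p=4, elem=2
  accum=83, p=5, elem=11
  accum=119, p=6, elem=6

Final answer: 119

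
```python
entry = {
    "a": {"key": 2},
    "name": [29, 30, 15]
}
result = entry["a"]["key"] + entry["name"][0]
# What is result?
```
Trace:
  entry={'a': {'key': 2}, 'name': [29, 30, 15]}
  entry={'a': {'key': 2}, 'name': [29, 30, 15]}, result=31

Final answer: 31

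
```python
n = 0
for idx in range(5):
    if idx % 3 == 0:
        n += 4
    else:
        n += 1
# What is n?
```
Trace:
  n=0
  n=4, idx=0
  n=5, idx=1
  n=6, idx=2
  n=10, idx=3
  n=11, idx=4

Final answer: 11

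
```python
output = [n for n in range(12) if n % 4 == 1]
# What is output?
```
Trace:
  n=0
  n=1
  n=2
  n=3
  n=4
  n=5
  n=6
  n=7
  n=8
  n=9
  n=10
  n=11
  output=[1, 5, 9]

Final answer: [1, 5, 9]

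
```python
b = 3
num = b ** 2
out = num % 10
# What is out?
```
Trace:
  b=3
  b=3, num=9
  b=3, num=9, out=9

Final answer: 9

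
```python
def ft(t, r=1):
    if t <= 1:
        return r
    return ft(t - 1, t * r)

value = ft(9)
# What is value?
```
Call trace:
ft(t=9, r=1)
  ft(t=8, r=9)
    ft(t=7, r=72)
      ft(t=6, r=504)
        ft(t=5, r=3024)
          ft(t=4, r=15120)
            ft(t=3, r=60480)
              ft(t=2, r=181440)
                ft(t=1, r=362880)
                -> return 362880
              -> return 362880
            -> return 362880
          -> return 362880
        -> return 362880
      -> return 362880
    -> return 362880
  -> return 362880
-> return 362880

Final answer: 362880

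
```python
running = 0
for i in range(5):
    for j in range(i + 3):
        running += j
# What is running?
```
Trace:
  running=0
  running=0, i=0, j=0
  running=1, i=0, j=1
  running=3, i=0, j=2
  running=3, i=1, j=0
  running=4, i=1, j=1
  running=6, i=1, j=2
  running=9, i=1, j=3
  running=9, i=2, j=0
  running=10, i=2, j=1
  running=12, i=2, j=2
  running=15, i=2, j=3
  running=19, i=2, j=4
  running=19, i=3, j=0
  running=20, i=3, j=1
  running=22, i=3, j=2
  running=25, i=3, j=3
  running=29, i=3, j=4
  running=34, i=3, j=5
  running=34, i=4, j=0
  running=35, i=4, j=1
  running=37, i=4, j=2
  running=40, i=4, j=3
  running=44, i=4, j=4
  running=49, i=4, j=5
  running=55, i=4, j=6

Final answer: 55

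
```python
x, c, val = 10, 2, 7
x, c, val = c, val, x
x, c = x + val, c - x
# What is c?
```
Trace:
  x=10, c=2, val=7
  x=2, c=7, val=10
  x=12, c=5, val=10

Final answer: 5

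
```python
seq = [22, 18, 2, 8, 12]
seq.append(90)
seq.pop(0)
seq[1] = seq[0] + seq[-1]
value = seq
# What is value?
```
Trace:
  seq=[22, 18, 2, 8, 12]
  seq=[22, 18, 2, 8, 12, 90]
  seq=[18, 2, 8, 12, 90]
  seq=[18, 108, 8, 12, 90]
  seq=[18, 108, 8, 12, 90], value=[18, 108, 8, 12, 90]

Final answer: [18, 108, 8, 12, 90]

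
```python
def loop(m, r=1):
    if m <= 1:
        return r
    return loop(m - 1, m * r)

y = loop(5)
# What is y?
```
Call trace:
loop(m=5, r=1)
  loop(m=4, r=5)
    loop(m=3, r=20)
      loop(m=2, r=60)
        loop(m=1, r=120)
        -> return 120
      -> return 120
    -> return 120
  -> return 120
-> return 120

Final answer: 120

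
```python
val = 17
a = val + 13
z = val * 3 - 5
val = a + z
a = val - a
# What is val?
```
Trace:
  val=17
  val=17, a=30
  val=17, a=30, z=46
  val=76, a=30, z=46
  val=76, a=46, z=46

Final answer: 76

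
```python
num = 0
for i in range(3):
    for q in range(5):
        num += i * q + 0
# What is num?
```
Trace:
  num=0
  num=0, i=0, q=0
  num=0, i=0, q=1
  num=0, i=0, q=2
  num=0, i=0, q=3
  num=0, i=0, q=4
  num=0, i=1, q=0
  num=1, i=1, q=1
  num=3, i=1, q=2
  num=6, i=1, q=3
  num=10, i=1, q=4
  num=10, i=2, q=0
  num=12, i=2, q=1
  num=16, i=2, q=2
  num=22, i=2, q=3
  num=30, i=2, q=4

Final answer: 30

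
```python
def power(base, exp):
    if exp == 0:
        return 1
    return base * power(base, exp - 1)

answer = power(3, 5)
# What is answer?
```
Call trace:
power(base=3, exp=5)
  power(base=3, exp=4)
    power(base=3, exp=3)
      power(base=3, exp=2)
        power(base=3, exp=1)
          power(base=3, exp=0)
          -> return 1
        -> return 3
      -> return 9
    -> return 27
  -> return 81
-> return 243

Final answer: 243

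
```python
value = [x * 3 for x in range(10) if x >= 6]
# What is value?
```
Trace:
  x=0
  x=1
  x=2
  x=3
  x=4
  x=5
  x=6
  x=7
  x=8
  x=9
  value=[18, 21, 24, 27]

Final answer: [18, 21, 24, 27]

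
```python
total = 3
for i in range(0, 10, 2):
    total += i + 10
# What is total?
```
Trace:
  total=3
  total=13, i=0
  total=25, i=2
  total=39, i=4
  total=55, i=6
  total=73, i=8

Final answer: 73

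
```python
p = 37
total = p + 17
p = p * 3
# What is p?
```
Trace:
  p=37
  p=37, total=54
  p=111, total=54

Final answer: 111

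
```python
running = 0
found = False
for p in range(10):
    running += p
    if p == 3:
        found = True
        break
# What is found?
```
Trace:
  running=0
  running=0, found=False
  running=0, found=False, p=0
  running=1, found=False, p=1
  running=3, found=False, p=2
  running=6, found=True, p=3

Final answer: True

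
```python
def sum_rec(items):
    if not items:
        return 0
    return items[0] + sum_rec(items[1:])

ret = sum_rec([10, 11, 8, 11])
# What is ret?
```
Call trace:
sum_rec(items=[10, 11, 8, 11])
  sum_rec(items=[11, 8, 11])
    sum_rec(items=[8, 11])
      sum_rec(items=[11])
        sum_rec(items=[])
        -> return 0
      -> return 11
    -> return 19
  -> return 30
-> return 40

Final answer: 40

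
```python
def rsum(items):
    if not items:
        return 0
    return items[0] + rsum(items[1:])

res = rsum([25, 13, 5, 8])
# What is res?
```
Call trace:
rsum(items=[25, 13, 5, 8])
  rsum(items=[13, 5, 8])
    rsum(items=[5, 8])
      rsum(items=[8])
        rsum(items=[])
        -> return 0
      -> return 8
    -> return 13
  -> return 26
-> return 51

Final answer: 51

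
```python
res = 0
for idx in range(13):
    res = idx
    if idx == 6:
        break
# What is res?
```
Trace:
  res=0
  res=0, idx=0
  res=1, idx=1
  res=2, idx=2
  res=3, idx=3
  res=4, idx=4
  res=5, idx=5
  res=6, idx=6

Final answer: 6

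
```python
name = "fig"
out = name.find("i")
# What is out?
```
Trace:
  name='fig'
  name='fig', out=1

Final answer: 1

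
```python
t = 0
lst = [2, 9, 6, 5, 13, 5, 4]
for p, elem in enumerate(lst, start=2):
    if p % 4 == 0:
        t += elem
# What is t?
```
Trace:
  t=0
  t=0, p=2, elem=2
  t=0, p=3, elem=9
  t=6, p=4, elem=6
  t=6, p=5, elem=5
  t=6, p=6, elem=13
  t=6, p=7, elem=5
  t=10, p=8, elem=4

Final answer: 10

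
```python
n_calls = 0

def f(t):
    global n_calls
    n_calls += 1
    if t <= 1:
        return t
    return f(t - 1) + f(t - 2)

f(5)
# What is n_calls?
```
Call trace (a repeated sub-call is expanded the first time; later identical calls just restate its return value):
f(t=5)
  f(t=4)
    f(t=3)
      f(t=2)
        f(t=1)
        -> return 1
        f(t=0)
        -> return 0
      -> return 1
      f(t=1)
      -> return 1
    -> return 2
    f(t=2) -> return 1  (same call as traced above)
  -> return 3
  f(t=3) -> return 2  (same call as traced above)
-> return 5

n_calls is incremented once per call, so count the calls in each subtree. Let C(t) = number of calls made by f(t).
C(0) = C(1) = 1 (base case, no recursion); C(t) = 1 + C(t - 1) + C(t - 2) otherwise.
C(2) = 1 + C(1) + C(0) = 1 + 1 + 1 = 3
C(3) = 1 + C(2) + C(1) = 1 + 3 + 1 = 5
C(4) = 1 + C(3) + C(2) = 1 + 5 + 3 = 9
C(5) = 1 + C(4) + C(3) = 1 + 9 + 5 = 15
n_calls = C(5) = 15

Final answer: 15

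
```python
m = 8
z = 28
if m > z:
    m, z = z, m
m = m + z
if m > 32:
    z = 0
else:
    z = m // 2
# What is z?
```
Trace:
  m=8
  m=8, z=28
  m=8, z=28
  m=36, z=28
  m=36, z=0

Final answer: 0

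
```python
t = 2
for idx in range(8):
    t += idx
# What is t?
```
Trace:
  t=2
  t=2, idx=0
  t=3, idx=1
  t=5, idx=2
  t=8, idx=3
  t=12, idx=4
  t=17, idx=5
  t=23, idx=6
  t=30, idx=7

Final answer: 30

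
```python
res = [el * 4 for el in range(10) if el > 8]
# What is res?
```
Trace:
  el=0
  el=1
  el=2
  el=3
  el=4
  el=5
  el=6
  el=7
  el=8
  el=9
  res=[36]

Final answer: [36]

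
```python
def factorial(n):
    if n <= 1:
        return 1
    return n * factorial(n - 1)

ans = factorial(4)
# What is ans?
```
Call trace:
factorial(n=4)
  factorial(n=3)
    factorial(n=2)
      factorial(n=1)
      -> return 1
    -> return 2
  -> return 6
-> return 24

Final answer: 24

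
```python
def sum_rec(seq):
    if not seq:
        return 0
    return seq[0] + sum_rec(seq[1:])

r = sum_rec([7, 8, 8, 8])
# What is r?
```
Call trace:
sum_rec(seq=[7, 8, 8, 8])
  sum_rec(seq=[8, 8, 8])
    sum_rec(seq=[8, 8])
      sum_rec(seq=[8])
        sum_rec(seq=[])
        -> return 0
      -> return 8
    -> return 16
  -> return 24
-> return 31

Final answer: 31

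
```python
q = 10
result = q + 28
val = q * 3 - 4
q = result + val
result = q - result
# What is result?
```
Trace:
  q=10
  q=10, result=38
  q=10, result=38, val=26
  q=64, result=38, val=26
  q=64, result=26, val=26

Final answer: 26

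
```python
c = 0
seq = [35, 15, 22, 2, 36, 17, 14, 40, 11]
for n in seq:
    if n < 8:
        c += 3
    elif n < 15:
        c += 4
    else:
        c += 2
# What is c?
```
Trace:
  c=0
  c=2, n=35
  c=4, n=15
  c=6, n=22
  c=9, n=2
  c=11, n=36
  c=13, n=17
  c=17, n=14
  c=19, n=40
  c=23, n=11

Final answer: 23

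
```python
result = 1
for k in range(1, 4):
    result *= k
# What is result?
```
Trace:
  result=1
  result=1, k=1
  result=2, k=2
  result=6, k=3

Final answer: 6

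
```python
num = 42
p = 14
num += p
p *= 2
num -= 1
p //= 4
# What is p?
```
Trace:
  num=42
  num=42, p=14
  num=56, p=14
  num=56, p=28
  num=55, p=28
  num=55, p=7

Final answer: 7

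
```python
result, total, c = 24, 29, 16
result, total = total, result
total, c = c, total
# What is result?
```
Trace:
  result=24, total=29, c=16
  result=29, total=24, c=16
  result=29, total=16, c=24

Final answer: 29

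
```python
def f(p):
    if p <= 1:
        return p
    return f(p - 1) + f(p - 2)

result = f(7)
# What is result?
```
Call trace (a repeated sub-call is expanded the first time; later identical calls just restate its return value):
f(p=7)
  f(p=6)
    f(p=5)
      f(p=4)
        f(p=3)
          f(p=2)
            f(p=1)
            -> return 1
            f(p=0)
            -> return 0
          -> return 1
          f(p=1)
          -> return 1
        -> return 2
        f(p=2) -> return 1  (same call as traced above)
      -> return 3
      f(p=3) -> return 2  (same call as traced above)
    -> return 5
    f(p=4) -> return 3  (same call as traced above)
  -> return 8
  f(p=5) -> return 5  (same call as traced above)
-> return 13

Final answer: 13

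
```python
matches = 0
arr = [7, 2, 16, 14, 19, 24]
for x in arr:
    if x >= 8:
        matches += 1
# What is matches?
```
Trace:
  matches=0
  matches=0, x=7
  matches=0, x=2
  matches=1, x=16
  matches=2, x=14
  matches=3, x=19
  matches=4, x=24

Final answer: 4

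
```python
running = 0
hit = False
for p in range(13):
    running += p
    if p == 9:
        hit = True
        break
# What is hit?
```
Trace:
  running=0
  running=0, hit=False
  running=0, hit=False, p=0
  running=1, hit=False, p=1
  running=3, hit=False, p=2
  running=6, hit=False, p=3
  running=10, hit=False, p=4
  running=15, hit=False, p=5
  running=21, hit=False, p=6
  running=28, hit=False, p=7
  running=36, hit=False, p=8
  running=45, hit=True, p=9

Final answer: True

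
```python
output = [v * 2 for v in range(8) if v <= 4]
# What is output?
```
Trace:
  v=0
  v=1
  v=2
  v=3
  v=4
  v=5
  v=6
  v=7
  output=[0, 2, 4, 6, 8]

Final answer: [0, 2, 4, 6, 8]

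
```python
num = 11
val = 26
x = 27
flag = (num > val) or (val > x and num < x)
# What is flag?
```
Trace:
  num=11
  num=11, val=26
  num=11, val=26, x=27
  num=11, val=26, x=27, flag=False

Final answer: False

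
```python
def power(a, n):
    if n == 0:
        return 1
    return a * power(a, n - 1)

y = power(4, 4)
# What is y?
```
Call trace:
power(a=4, n=4)
  power(a=4, n=3)
    power(a=4, n=2)
      power(a=4, n=1)
        power(a=4, n=0)
        -> return 1
      -> return 4
    -> return 16
  -> return 64
-> return 256

Final answer: 256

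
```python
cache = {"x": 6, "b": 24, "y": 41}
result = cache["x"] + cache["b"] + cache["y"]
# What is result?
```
Trace:
  cache={'x': 6, 'b': 24, 'y': 41}
  cache={'x': 6, 'b': 24, 'y': 41}, result=71

Final answer: 71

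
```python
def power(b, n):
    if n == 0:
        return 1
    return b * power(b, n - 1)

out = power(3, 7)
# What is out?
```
Call trace:
power(b=3, n=7)
  power(b=3, n=6)
    power(b=3, n=5)
      power(b=3, n=4)
        power(b=3, n=3)
          power(b=3, n=2)
            power(b=3, n=1)
              power(b=3, n=0)
              -> return 1
            -> return 3
          -> return 9
        -> return 27
      -> return 81
    -> return 243
  -> return 729
-> return 2187

Final answer: 2187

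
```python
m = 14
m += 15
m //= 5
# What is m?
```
Trace:
  m=14
  m=29
  m=5

Final answer: 5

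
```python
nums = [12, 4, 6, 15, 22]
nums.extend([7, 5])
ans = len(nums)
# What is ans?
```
Trace:
  nums=[12, 4, 6, 15, 22]
  nums=[12, 4, 6, 15, 22, 7, 5]
  nums=[12, 4, 6, 15, 22, 7, 5], ans=7

Final answer: 7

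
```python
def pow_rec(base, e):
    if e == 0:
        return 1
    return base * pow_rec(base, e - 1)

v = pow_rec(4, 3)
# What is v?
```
Call trace:
pow_rec(base=4, e=3)
  pow_rec(base=4, e=2)
    pow_rec(base=4, e=1)
      pow_rec(base=4, e=0)
      -> return 1
    -> return 4
  -> return 16
-> return 64

Final answer: 64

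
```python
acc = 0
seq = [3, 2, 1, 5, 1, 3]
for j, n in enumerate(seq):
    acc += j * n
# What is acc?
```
Trace:
  acc=0
  acc=0, j=0, n=3
  acc=2, j=1, n=2
  acc=4, j=2, n=1
  acc=19, j=3, n=5
  acc=23, j=4, n=1
  acc=38, j=5, n=3

Final answer: 38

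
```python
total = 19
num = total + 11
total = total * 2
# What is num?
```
Trace:
  total=19
  total=19, num=30
  total=38, num=30

Final answer: 30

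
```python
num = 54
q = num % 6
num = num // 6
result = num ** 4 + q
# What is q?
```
Trace:
  num=54
  num=54, q=0
  num=9, q=0
  num=9, q=0, result=6561

Final answer: 0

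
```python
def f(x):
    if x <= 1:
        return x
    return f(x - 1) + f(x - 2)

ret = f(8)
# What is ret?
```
Call trace (a repeated sub-call is expanded the first time; later identical calls just restate its return value):
f(x=8)
  f(x=7)
    f(x=6)
      f(x=5)
        f(x=4)
          f(x=3)
            f(x=2)
              f(x=1)
              -> return 1
              f(x=0)
              -> return 0
            -> return 1
            f(x=1)
            -> return 1
          -> return 2
          f(x=2) -> return 1  (same call as traced above)
        -> return 3
        f(x=3) -> return 2  (same call as traced above)
      -> return 5
      f(x=4) -> return 3  (same call as traced above)
    -> return 8
    f(x=5) -> return 5  (same call as traced above)
  -> return 13
  f(x=6) -> return 8  (same call as traced above)
-> return 21

Final answer: 21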